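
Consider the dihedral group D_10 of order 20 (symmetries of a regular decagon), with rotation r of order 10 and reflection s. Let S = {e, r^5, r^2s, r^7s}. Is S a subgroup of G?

Yes

|S| = 4 divides |G| = 20, consistent with Lagrange.
S contains the identity, every element's inverse is in S, and S is closed under ·: it is a subgroup.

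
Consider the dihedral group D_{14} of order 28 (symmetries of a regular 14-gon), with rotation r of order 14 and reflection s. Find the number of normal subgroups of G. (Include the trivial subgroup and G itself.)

G has 28 subgroups. Checking conjugation-invariance by order — order 1: 1/1 normal; order 2: 1/15 normal; order 4: 0/7 normal; order 7: 1/1 normal; order 14: 3/3 normal; order 28: 1/1 normal.
Total normal subgroups: 7.

7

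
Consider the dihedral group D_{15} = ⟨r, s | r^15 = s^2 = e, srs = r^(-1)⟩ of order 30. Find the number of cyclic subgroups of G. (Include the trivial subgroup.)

Each element a generates a cyclic subgroup ⟨a⟩; distinct elements may generate the same one (a cyclic group of order d has φ(d) generators).
Cyclic subgroups by order — order 1: 1; order 2: 15; order 3: 1; order 5: 1; order 15: 1.
Total: 19.

19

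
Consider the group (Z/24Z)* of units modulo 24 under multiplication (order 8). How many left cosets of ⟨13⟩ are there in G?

4

|⟨13⟩| = 2 and |G| = 8.
By Lagrange, [G : H] = |G|/|H| = 8/2 = 4.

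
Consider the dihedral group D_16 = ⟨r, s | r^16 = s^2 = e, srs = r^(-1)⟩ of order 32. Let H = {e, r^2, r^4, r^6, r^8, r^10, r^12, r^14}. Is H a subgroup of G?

Yes

|H| = 8 divides |G| = 32, consistent with Lagrange.
H contains the identity, every element's inverse is in H, and H is closed under ·: it is a subgroup.
In fact H = ⟨r^2⟩.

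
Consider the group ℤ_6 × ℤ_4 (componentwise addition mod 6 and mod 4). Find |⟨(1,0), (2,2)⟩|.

12

|⟨(1,0)⟩| = 6 and |⟨(2,2)⟩| = 6, so |H| is a multiple of lcm(6, 6) = 6 and divides |G| = 24.
Closing under the operation: H = {(0,0), (0,2), (1,0), (1,2), (2,0), (2,2), (3,0), (3,2), (4,0), (4,2), (5,0), (5,2)}, so |H| = 12.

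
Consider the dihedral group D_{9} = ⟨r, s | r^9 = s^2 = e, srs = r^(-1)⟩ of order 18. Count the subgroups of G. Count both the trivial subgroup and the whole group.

16

|G| = 18, so by Lagrange every subgroup order divides 18. Divisors: 1, 2, 3, 6, 9, 18.
Subgroups by order — order 1: 1; order 2: 9; order 3: 1; order 6: 3; order 9: 1; order 18: 1.
Total: 1 + 9 + 1 + 3 + 1 + 1 = 16.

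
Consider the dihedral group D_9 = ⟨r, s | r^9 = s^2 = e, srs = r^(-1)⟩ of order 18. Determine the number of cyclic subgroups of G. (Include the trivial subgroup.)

Group the elements of G by the cyclic subgroup they generate; each cyclic subgroup of order d accounts for φ(d) elements.
Cyclic subgroups by order — order 1: 1; order 2: 9; order 3: 1; order 9: 1.
Total: 12.

12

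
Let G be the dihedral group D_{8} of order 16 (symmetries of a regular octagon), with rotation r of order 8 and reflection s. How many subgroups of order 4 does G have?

5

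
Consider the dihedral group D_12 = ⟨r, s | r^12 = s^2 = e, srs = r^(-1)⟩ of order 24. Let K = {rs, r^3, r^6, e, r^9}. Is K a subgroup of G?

No

|K| = 5 does not divide |G| = 24, so by Lagrange K is not a subgroup.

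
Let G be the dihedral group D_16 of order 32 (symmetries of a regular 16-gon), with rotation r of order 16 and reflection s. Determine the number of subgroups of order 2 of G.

17

|G| = 32 and 2 | 32, so subgroups of order 2 are possible by Lagrange.
The subgroups of order 2 are: {e, r^10s}; {e, r^11s}; {e, r^12s}; {e, r^13s}; … (17 in all).
So G has 17 subgroups of order 2.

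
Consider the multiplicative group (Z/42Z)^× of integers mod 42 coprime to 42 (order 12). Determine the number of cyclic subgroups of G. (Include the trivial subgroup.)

8

Each element a generates a cyclic subgroup ⟨a⟩; distinct elements may generate the same one (a cyclic group of order d has φ(d) generators).
Cyclic subgroups by order — order 1: 1; order 2: 3; order 3: 1; order 6: 3.
Total: 8.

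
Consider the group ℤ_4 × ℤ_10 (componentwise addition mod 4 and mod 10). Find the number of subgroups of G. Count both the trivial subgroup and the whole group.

|G| = 40, so by Lagrange every subgroup order divides 40. Divisors: 1, 2, 4, 5, 8, 10, 20, 40.
Subgroups by order — order 1: 1; order 2: 3; order 4: 3; order 5: 1; order 8: 1; order 10: 3; order 20: 3; order 40: 1.
Total: 1 + 3 + 3 + 1 + 1 + 3 + 3 + 1 = 16.

16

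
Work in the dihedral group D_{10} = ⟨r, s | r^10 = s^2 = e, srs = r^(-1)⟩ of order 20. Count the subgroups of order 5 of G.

1

|G| = 20 and 5 | 20, so subgroups of order 5 are possible by Lagrange.
The subgroups of order 5 are: {e, r^2, r^4, r^6, r^8}.
So G has 1 subgroup of order 5.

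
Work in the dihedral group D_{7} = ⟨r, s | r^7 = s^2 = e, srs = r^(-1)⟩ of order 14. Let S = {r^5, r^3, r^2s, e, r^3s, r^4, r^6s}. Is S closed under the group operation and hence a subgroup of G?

r^5 ∈ S but its inverse r^2 ∉ S, so S is not a subgroup.

No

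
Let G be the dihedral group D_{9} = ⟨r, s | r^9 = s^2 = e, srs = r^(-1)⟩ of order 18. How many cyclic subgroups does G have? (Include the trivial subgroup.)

12

A cyclic subgroup of order d is generated by each of its φ(d) elements of order d, so the cyclic subgroups of order d number (#elements of order d)/φ(d).
Cyclic subgroups by order — order 1: 1; order 2: 9; order 3: 1; order 9: 1.
Total: 12.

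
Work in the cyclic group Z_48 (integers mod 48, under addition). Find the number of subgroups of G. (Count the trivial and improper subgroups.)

Subgroups of the cyclic group Z_48 correspond bijectively to divisors of 48.
Divisors of 48: 1, 2, 3, 4, 6, 8, 12, 16, 24, 48.
So Z_48 has 10 subgroups.

10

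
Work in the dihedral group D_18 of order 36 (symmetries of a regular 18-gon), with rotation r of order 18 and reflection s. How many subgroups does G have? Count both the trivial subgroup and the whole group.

|G| = 36, so by Lagrange every subgroup order divides 36. Divisors: 1, 2, 3, 4, 6, 9, 12, 18, 36.
Subgroups by order — order 1: 1; order 2: 19; order 3: 1; order 4: 9; order 6: 7; order 9: 1; order 12: 3; order 18: 3; order 36: 1.
Total: 1 + 19 + 1 + 9 + 7 + 1 + 3 + 3 + 1 = 45.

45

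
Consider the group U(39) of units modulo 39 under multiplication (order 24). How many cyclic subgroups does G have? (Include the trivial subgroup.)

12

Each element a generates a cyclic subgroup ⟨a⟩; distinct elements may generate the same one (a cyclic group of order d has φ(d) generators).
Cyclic subgroups by order — order 1: 1; order 2: 3; order 3: 1; order 4: 2; order 6: 3; order 12: 2.
Total: 12.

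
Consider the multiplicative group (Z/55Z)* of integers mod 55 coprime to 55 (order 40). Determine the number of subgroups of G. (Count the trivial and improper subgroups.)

16

|G| = 40, so by Lagrange every subgroup order divides 40. Divisors: 1, 2, 4, 5, 8, 10, 20, 40.
Subgroups by order — order 1: 1; order 2: 3; order 4: 3; order 5: 1; order 8: 1; order 10: 3; order 20: 3; order 40: 1.
Total: 1 + 3 + 3 + 1 + 1 + 3 + 3 + 1 = 16.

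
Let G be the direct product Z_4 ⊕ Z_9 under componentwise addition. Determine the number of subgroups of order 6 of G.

1

|G| = 36 and 6 | 36, so subgroups of order 6 are possible by Lagrange.
The subgroups of order 6 are: {(0,0), (0,3), (0,6), (2,0), (2,3), (2,6)}.
So G has 1 subgroup of order 6.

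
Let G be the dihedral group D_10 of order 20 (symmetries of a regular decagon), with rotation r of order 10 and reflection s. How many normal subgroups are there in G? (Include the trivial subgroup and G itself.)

7

G has 22 subgroups. Checking conjugation-invariance by order — order 1: 1/1 normal; order 2: 1/11 normal; order 4: 0/5 normal; order 5: 1/1 normal; order 10: 3/3 normal; order 20: 1/1 normal.
Total normal subgroups: 7.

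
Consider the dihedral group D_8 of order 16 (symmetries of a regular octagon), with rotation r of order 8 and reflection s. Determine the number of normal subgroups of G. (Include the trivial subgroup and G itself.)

7

G has 19 subgroups. Checking conjugation-invariance by order — order 1: 1/1 normal; order 2: 1/9 normal; order 4: 1/5 normal; order 8: 3/3 normal; order 16: 1/1 normal.
Total normal subgroups: 7.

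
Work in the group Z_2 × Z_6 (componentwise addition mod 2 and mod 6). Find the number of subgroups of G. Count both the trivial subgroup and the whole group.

10

|G| = 12, so by Lagrange every subgroup order divides 12. Divisors: 1, 2, 3, 4, 6, 12.
Subgroups by order — order 1: 1; order 2: 3; order 3: 1; order 4: 1; order 6: 3; order 12: 1.
Total: 1 + 3 + 1 + 1 + 3 + 1 = 10.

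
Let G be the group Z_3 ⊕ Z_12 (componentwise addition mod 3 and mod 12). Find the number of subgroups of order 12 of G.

4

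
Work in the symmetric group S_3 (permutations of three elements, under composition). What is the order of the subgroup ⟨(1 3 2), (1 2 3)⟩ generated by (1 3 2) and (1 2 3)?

3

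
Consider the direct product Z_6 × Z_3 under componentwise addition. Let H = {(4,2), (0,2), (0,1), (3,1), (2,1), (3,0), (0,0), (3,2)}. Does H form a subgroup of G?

No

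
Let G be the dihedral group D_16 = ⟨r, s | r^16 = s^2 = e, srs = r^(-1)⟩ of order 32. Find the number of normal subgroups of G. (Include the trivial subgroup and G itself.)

8

G has 36 subgroups. Checking conjugation-invariance by order — order 1: 1/1 normal; order 2: 1/17 normal; order 4: 1/9 normal; order 8: 1/5 normal; order 16: 3/3 normal; order 32: 1/1 normal.
Total normal subgroups: 8.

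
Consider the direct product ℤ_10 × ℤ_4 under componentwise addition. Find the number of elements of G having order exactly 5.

4

An element (a,b) has order lcm(ord(a), ord(b)); count pairs with lcm equal to 5.
Enumerating gives 4 such elements.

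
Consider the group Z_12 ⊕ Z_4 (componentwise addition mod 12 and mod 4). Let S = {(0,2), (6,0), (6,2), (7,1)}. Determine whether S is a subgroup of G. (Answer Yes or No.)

No

The identity (0,0) ∉ S, so S is not a subgroup.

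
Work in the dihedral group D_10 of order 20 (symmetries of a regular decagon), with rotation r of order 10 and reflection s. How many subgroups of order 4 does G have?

|G| = 20 and 4 | 20, so subgroups of order 4 are possible by Lagrange.
The subgroups of order 4 are: {e, r^5, r^2s, r^7s}; {e, r^5, r^3s, r^8s}; {e, r^5, r^4s, r^9s}; {e, r^5, s, r^5s}; … (5 in all).
So G has 5 subgroups of order 4.

5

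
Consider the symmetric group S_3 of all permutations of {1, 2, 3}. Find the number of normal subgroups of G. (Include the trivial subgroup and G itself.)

G has 6 subgroups. Checking conjugation-invariance by order — order 1: 1/1 normal; order 2: 0/3 normal; order 3: 1/1 normal; order 6: 1/1 normal.
Total normal subgroups: 3.

3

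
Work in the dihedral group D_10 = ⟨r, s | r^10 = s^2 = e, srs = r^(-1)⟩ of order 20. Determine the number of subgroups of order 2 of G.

11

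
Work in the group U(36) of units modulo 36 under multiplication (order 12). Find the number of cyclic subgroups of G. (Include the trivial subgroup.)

8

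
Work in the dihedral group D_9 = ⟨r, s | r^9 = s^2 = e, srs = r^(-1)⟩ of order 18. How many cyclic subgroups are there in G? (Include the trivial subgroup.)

12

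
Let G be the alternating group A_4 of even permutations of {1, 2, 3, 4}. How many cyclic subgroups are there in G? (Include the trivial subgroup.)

Group the elements of G by the cyclic subgroup they generate; each cyclic subgroup of order d accounts for φ(d) elements.
Cyclic subgroups by order — order 1: 1; order 2: 3; order 3: 4.
Total: 8.

8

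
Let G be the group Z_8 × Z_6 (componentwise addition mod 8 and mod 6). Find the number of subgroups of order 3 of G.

1

|G| = 48 and 3 | 48, so subgroups of order 3 are possible by Lagrange.
The subgroups of order 3 are: {(0,0), (0,2), (0,4)}.
So G has 1 subgroup of order 3.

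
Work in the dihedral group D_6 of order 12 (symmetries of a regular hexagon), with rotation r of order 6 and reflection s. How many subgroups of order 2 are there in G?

7

|G| = 12 and 2 | 12, so subgroups of order 2 are possible by Lagrange.
The subgroups of order 2 are: {e, r^2s}; {e, r^3}; {e, r^3s}; {e, r^4s}; … (7 in all).
So G has 7 subgroups of order 2.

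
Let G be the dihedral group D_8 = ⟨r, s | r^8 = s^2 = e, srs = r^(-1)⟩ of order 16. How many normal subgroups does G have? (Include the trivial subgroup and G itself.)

7

G has 19 subgroups. Checking conjugation-invariance by order — order 1: 1/1 normal; order 2: 1/9 normal; order 4: 1/5 normal; order 8: 3/3 normal; order 16: 1/1 normal.
Total normal subgroups: 7.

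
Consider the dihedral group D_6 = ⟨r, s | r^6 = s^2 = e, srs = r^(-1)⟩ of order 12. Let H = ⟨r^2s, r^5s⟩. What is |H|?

4

|⟨r^2s⟩| = 2 and |⟨r^5s⟩| = 2, so |H| is a multiple of lcm(2, 2) = 2 and divides |G| = 12.
Closing under the operation: H = {e, r^3, r^2s, r^5s}, so |H| = 4.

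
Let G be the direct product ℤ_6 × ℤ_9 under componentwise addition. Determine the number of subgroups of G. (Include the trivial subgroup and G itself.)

20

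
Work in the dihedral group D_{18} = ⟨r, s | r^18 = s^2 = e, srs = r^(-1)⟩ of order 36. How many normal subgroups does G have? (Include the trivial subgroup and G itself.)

9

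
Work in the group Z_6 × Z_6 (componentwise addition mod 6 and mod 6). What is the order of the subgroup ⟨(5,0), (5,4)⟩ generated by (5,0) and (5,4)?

18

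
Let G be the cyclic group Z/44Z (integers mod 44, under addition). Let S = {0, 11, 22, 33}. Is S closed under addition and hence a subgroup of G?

Yes

|S| = 4 divides |G| = 44, consistent with Lagrange.
S contains the identity, every element's inverse is in S, and S is closed under +: it is a subgroup.
In fact S = ⟨33⟩.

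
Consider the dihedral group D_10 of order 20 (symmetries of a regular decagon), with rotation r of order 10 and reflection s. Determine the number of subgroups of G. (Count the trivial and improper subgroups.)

|G| = 20, so by Lagrange every subgroup order divides 20. Divisors: 1, 2, 4, 5, 10, 20.
Subgroups by order — order 1: 1; order 2: 11; order 4: 5; order 5: 1; order 10: 3; order 20: 1.
Total: 1 + 11 + 5 + 1 + 3 + 1 = 22.

22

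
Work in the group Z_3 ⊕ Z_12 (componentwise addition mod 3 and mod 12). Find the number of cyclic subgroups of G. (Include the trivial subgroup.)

Group the elements of G by the cyclic subgroup they generate; each cyclic subgroup of order d accounts for φ(d) elements.
Cyclic subgroups by order — order 1: 1; order 2: 1; order 3: 4; order 4: 1; order 6: 4; order 12: 4.
Total: 15.

15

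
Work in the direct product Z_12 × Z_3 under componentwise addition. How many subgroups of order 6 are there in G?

|G| = 36 and 6 | 36, so subgroups of order 6 are possible by Lagrange.
The subgroups of order 6 are: {(0,0), (0,1), (0,2), (6,0), (6,1), (6,2)}; {(0,0), (2,0), (4,0), (6,0), (8,0), (10,0)}; {(0,0), (2,2), (4,1), (6,0), (8,2), (10,1)}; {(0,0), (2,1), (4,2), (6,0), (8,1), (10,2)}.
So G has 4 subgroups of order 6.

4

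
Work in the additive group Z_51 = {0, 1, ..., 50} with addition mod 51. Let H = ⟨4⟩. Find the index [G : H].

|⟨4⟩| = 51 and |G| = 51.
By Lagrange, [G : H] = |G|/|H| = 51/51 = 1.

1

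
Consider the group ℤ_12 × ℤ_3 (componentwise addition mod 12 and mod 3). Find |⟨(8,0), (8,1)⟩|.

9

|⟨(8,0)⟩| = 3 and |⟨(8,1)⟩| = 3, so |H| is a multiple of lcm(3, 3) = 3 and divides |G| = 36.
Closing under the operation: H = {(0,0), (0,1), (0,2), (4,0), (4,1), (4,2), (8,0), (8,1), (8,2)}, so |H| = 9.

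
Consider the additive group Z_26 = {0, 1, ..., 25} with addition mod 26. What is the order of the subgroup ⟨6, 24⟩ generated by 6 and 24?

13

|⟨6⟩| = 13 and |⟨24⟩| = 13, so |H| is a multiple of lcm(13, 13) = 13 and divides |G| = 26.
Closing under the operation: H = {0, 2, 4, 6, 8, 10, 12, 14, 16, 18, 20, 22, 24}, so |H| = 13.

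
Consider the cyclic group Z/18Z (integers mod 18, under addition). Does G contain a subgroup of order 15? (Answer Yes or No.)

No

15 does not divide |G| = 18, so by Lagrange no subgroup of order 15 exists.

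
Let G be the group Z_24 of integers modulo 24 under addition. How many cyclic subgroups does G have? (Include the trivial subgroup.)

A cyclic subgroup of order d is generated by each of its φ(d) elements of order d, so the cyclic subgroups of order d number (#elements of order d)/φ(d).
Cyclic subgroups by order — order 1: 1; order 2: 1; order 3: 1; order 4: 1; order 6: 1; order 8: 1; order 12: 1; order 24: 1.
Total: 8.

8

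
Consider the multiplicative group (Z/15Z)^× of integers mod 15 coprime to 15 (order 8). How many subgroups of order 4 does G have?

|G| = 8 and 4 | 8, so subgroups of order 4 are possible by Lagrange.
The subgroups of order 4 are: {1, 4, 11, 14}; {1, 4, 7, 13}; {1, 2, 4, 8}.
So G has 3 subgroups of order 4.

3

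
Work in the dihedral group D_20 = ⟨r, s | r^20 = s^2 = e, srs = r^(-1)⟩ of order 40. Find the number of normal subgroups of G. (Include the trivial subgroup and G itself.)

G has 48 subgroups. Checking conjugation-invariance by order — order 1: 1/1 normal; order 2: 1/21 normal; order 4: 1/11 normal; order 5: 1/1 normal; order 8: 0/5 normal; order 10: 1/5 normal; order 20: 3/3 normal; order 40: 1/1 normal.
Total normal subgroups: 9.

9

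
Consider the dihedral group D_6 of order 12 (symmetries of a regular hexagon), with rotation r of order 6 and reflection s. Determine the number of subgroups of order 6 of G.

3

|G| = 12 and 6 | 12, so subgroups of order 6 are possible by Lagrange.
The subgroups of order 6 are: {e, r, r^2, r^3, r^4, r^5}; {e, r^2, r^4, s, r^2s, r^4s}; {e, r^2, r^4, rs, r^3s, r^5s}.
So G has 3 subgroups of order 6.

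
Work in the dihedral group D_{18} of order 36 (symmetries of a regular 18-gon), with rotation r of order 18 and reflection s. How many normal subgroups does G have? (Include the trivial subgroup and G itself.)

9

G has 45 subgroups. Checking conjugation-invariance by order — order 1: 1/1 normal; order 2: 1/19 normal; order 3: 1/1 normal; order 4: 0/9 normal; order 6: 1/7 normal; order 9: 1/1 normal; order 12: 0/3 normal; order 18: 3/3 normal; order 36: 1/1 normal.
Total normal subgroups: 9.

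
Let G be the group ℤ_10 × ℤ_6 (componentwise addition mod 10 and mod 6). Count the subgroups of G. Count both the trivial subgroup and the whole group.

|G| = 60, so by Lagrange every subgroup order divides 60. Divisors: 1, 2, 3, 4, 5, 6, 10, 12, 15, 20, 30, 60.
Subgroups by order — order 1: 1; order 2: 3; order 3: 1; order 4: 1; order 5: 1; order 6: 3; order 10: 3; order 12: 1; order 15: 1; order 20: 1; order 30: 3; order 60: 1.
Total: 1 + 3 + 1 + 1 + 1 + 3 + 3 + 1 + 1 + 1 + 3 + 1 = 20.

20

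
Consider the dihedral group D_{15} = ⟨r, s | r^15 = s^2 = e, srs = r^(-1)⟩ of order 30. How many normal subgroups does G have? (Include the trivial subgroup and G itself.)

5

G has 28 subgroups. Checking conjugation-invariance by order — order 1: 1/1 normal; order 2: 0/15 normal; order 3: 1/1 normal; order 5: 1/1 normal; order 6: 0/5 normal; order 10: 0/3 normal; order 15: 1/1 normal; order 30: 1/1 normal.
Total normal subgroups: 5.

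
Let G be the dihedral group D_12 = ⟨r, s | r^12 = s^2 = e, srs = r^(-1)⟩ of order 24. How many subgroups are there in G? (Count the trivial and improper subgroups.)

|G| = 24, so by Lagrange every subgroup order divides 24. Divisors: 1, 2, 3, 4, 6, 8, 12, 24.
Subgroups by order — order 1: 1; order 2: 13; order 3: 1; order 4: 7; order 6: 5; order 8: 3; order 12: 3; order 24: 1.
Total: 1 + 13 + 1 + 7 + 5 + 3 + 3 + 1 = 34.

34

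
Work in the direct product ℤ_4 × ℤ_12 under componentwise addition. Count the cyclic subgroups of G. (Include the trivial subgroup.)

20

Group the elements of G by the cyclic subgroup they generate; each cyclic subgroup of order d accounts for φ(d) elements.
Cyclic subgroups by order — order 1: 1; order 2: 3; order 3: 1; order 4: 6; order 6: 3; order 12: 6.
Total: 20.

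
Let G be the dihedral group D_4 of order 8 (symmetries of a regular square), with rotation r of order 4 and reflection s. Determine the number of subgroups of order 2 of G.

|G| = 8 and 2 | 8, so subgroups of order 2 are possible by Lagrange.
The subgroups of order 2 are: {e, r^2}; {e, r^2s}; {e, r^3s}; {e, rs}; … (5 in all).
So G has 5 subgroups of order 2.

5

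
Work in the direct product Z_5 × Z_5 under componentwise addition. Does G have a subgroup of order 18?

No

18 does not divide |G| = 25, so by Lagrange no subgroup of order 18 exists.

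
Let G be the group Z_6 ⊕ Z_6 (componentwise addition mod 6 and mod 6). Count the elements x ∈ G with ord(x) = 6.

24

An element (a,b) has order lcm(ord(a), ord(b)); count pairs with lcm equal to 6.
Enumerating gives 24 such elements.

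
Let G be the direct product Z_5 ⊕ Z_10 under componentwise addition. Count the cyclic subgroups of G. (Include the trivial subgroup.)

Each element a generates a cyclic subgroup ⟨a⟩; distinct elements may generate the same one (a cyclic group of order d has φ(d) generators).
Cyclic subgroups by order — order 1: 1; order 2: 1; order 5: 6; order 10: 6.
Total: 14.

14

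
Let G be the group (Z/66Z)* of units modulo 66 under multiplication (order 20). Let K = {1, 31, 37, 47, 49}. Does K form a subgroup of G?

37 ∈ K but its inverse 25 ∉ K, so K is not a subgroup.

No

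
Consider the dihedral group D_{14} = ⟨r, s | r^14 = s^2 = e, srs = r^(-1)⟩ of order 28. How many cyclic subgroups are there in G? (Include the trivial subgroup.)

18

A cyclic subgroup of order d is generated by each of its φ(d) elements of order d, so the cyclic subgroups of order d number (#elements of order d)/φ(d).
Cyclic subgroups by order — order 1: 1; order 2: 15; order 7: 1; order 14: 1.
Total: 18.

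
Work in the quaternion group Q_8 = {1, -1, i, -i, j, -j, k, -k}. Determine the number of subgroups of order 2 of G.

|G| = 8 and 2 | 8, so subgroups of order 2 are possible by Lagrange.
The subgroups of order 2 are: {1, -1}.
So G has 1 subgroup of order 2.

1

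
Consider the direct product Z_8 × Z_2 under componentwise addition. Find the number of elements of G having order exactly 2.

3

An element (a,b) has order lcm(ord(a), ord(b)); count pairs with lcm equal to 2.
Enumerating gives 3 such elements.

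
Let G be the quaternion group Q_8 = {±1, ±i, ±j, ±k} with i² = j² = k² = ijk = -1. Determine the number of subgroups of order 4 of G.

3

|G| = 8 and 4 | 8, so subgroups of order 4 are possible by Lagrange.
The subgroups of order 4 are: {1, -1, i, -i}; {1, -1, j, -j}; {1, -1, k, -k}.
So G has 3 subgroups of order 4.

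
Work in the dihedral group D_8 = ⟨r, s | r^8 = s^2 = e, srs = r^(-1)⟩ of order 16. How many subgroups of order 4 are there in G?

|G| = 16 and 4 | 16, so subgroups of order 4 are possible by Lagrange.
The subgroups of order 4 are: {e, r^2, r^4, r^6}; {e, r^4, r^2s, r^6s}; {e, r^4, r^3s, r^7s}; {e, r^4, s, r^4s}; … (5 in all).
So G has 5 subgroups of order 4.

5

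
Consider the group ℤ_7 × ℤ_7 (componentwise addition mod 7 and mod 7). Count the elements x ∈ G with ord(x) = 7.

An element (a,b) has order lcm(ord(a), ord(b)); count pairs with lcm equal to 7.
Enumerating gives 48 such elements.

48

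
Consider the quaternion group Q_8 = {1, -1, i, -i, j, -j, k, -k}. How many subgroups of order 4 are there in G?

3

|G| = 8 and 4 | 8, so subgroups of order 4 are possible by Lagrange.
The subgroups of order 4 are: {1, -1, i, -i}; {1, -1, j, -j}; {1, -1, k, -k}.
So G has 3 subgroups of order 4.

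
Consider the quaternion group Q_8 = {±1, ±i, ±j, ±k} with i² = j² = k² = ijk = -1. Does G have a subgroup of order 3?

3 does not divide |G| = 8, so by Lagrange no subgroup of order 3 exists.

No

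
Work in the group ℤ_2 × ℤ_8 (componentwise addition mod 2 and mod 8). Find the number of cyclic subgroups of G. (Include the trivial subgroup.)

8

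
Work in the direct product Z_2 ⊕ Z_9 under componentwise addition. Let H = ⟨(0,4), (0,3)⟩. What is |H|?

|⟨(0,4)⟩| = 9 and |⟨(0,3)⟩| = 3, so |H| is a multiple of lcm(9, 3) = 9 and divides |G| = 18.
Closing under the operation: H = {(0,0), (0,1), (0,2), (0,3), (0,4), (0,5), (0,6), (0,7), (0,8)}, so |H| = 9.

9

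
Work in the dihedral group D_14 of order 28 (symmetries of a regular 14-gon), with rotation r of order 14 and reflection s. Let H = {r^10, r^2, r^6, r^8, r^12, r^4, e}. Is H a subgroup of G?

|H| = 7 divides |G| = 28, consistent with Lagrange.
H contains the identity, every element's inverse is in H, and H is closed under ·: it is a subgroup.
In fact H = ⟨r^4⟩.

Yes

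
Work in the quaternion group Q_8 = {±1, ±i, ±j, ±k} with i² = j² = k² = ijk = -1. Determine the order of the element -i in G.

4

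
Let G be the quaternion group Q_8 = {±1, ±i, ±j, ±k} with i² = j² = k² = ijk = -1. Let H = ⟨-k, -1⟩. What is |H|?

4

|⟨-k⟩| = 4 and |⟨-1⟩| = 2, so |H| is a multiple of lcm(4, 2) = 4 and divides |G| = 8.
Closing under the operation: H = {1, -1, k, -k}, so |H| = 4.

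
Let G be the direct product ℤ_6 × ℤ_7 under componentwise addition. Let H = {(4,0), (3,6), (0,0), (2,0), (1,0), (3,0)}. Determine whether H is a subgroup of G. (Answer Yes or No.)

No

(3,6) ∈ H but its inverse (3,1) ∉ H, so H is not a subgroup.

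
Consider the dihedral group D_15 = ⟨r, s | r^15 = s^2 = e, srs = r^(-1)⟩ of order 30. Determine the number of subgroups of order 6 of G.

|G| = 30 and 6 | 30, so subgroups of order 6 are possible by Lagrange.
The subgroups of order 6 are: {e, r^5, r^10, s, r^5s, r^10s}; {e, r^5, r^10, rs, r^6s, r^11s}; {e, r^5, r^10, r^2s, r^7s, r^12s}; {e, r^5, r^10, r^3s, r^8s, r^13s}; … (5 in all).
So G has 5 subgroups of order 6.

5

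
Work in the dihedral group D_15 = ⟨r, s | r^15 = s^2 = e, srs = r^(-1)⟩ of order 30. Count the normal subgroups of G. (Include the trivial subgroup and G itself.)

G has 28 subgroups. Checking conjugation-invariance by order — order 1: 1/1 normal; order 2: 0/15 normal; order 3: 1/1 normal; order 5: 1/1 normal; order 6: 0/5 normal; order 10: 0/3 normal; order 15: 1/1 normal; order 30: 1/1 normal.
Total normal subgroups: 5.

5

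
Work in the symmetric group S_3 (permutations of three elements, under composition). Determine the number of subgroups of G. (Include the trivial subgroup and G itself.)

6

|G| = 6, so by Lagrange every subgroup order divides 6. Divisors: 1, 2, 3, 6.
Subgroups by order — order 1: 1; order 2: 3; order 3: 1; order 6: 1.
Total: 1 + 3 + 1 + 1 = 6.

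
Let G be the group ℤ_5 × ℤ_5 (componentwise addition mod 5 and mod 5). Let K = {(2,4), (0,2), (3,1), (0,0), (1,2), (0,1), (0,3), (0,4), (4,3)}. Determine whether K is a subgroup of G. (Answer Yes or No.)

|K| = 9 does not divide |G| = 25, so by Lagrange K is not a subgroup.

No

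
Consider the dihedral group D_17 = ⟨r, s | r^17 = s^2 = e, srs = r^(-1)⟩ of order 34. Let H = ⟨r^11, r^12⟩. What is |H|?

|⟨r^11⟩| = 17 and |⟨r^12⟩| = 17, so |H| is a multiple of lcm(17, 17) = 17 and divides |G| = 34.
Closing under the operation: H = {e, r, r^2, r^3, r^4, r^5, r^6, r^7, r^8, r^9, r^10, r^11, r^12, r^13, r^14, r^15, r^16}, so |H| = 17.

17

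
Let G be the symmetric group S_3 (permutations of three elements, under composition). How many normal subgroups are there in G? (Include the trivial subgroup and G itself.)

3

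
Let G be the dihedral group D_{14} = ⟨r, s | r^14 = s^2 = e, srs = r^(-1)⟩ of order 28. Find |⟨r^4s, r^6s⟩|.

|⟨r^4s⟩| = 2 and |⟨r^6s⟩| = 2, so |H| is a multiple of lcm(2, 2) = 2 and divides |G| = 28.
Closing under the operation: H = {e, r^2, r^4, r^6, r^8, r^10, r^12, s, r^2s, r^4s, r^6s, r^8s, r^10s, r^12s}, so |H| = 14.

14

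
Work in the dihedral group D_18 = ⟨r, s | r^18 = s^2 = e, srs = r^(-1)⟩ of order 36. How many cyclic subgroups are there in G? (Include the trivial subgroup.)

Each element a generates a cyclic subgroup ⟨a⟩; distinct elements may generate the same one (a cyclic group of order d has φ(d) generators).
Cyclic subgroups by order — order 1: 1; order 2: 19; order 3: 1; order 6: 1; order 9: 1; order 18: 1.
Total: 24.

24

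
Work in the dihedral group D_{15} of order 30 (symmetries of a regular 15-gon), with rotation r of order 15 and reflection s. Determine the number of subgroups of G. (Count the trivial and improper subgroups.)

|G| = 30, so by Lagrange every subgroup order divides 30. Divisors: 1, 2, 3, 5, 6, 10, 15, 30.
Subgroups by order — order 1: 1; order 2: 15; order 3: 1; order 5: 1; order 6: 5; order 10: 3; order 15: 1; order 30: 1.
Total: 1 + 15 + 1 + 1 + 5 + 3 + 1 + 1 = 28.

28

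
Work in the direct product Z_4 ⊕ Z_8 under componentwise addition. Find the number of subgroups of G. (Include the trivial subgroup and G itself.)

22

|G| = 32, so by Lagrange every subgroup order divides 32. Divisors: 1, 2, 4, 8, 16, 32.
Subgroups by order — order 1: 1; order 2: 3; order 4: 7; order 8: 7; order 16: 3; order 32: 1.
Total: 1 + 3 + 7 + 7 + 3 + 1 = 22.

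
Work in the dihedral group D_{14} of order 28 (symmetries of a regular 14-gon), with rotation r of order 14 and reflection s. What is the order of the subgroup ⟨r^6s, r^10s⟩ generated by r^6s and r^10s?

|⟨r^6s⟩| = 2 and |⟨r^10s⟩| = 2, so |H| is a multiple of lcm(2, 2) = 2 and divides |G| = 28.
Closing under the operation: H = {e, r^2, r^4, r^6, r^8, r^10, r^12, s, r^2s, r^4s, r^6s, r^8s, r^10s, r^12s}, so |H| = 14.

14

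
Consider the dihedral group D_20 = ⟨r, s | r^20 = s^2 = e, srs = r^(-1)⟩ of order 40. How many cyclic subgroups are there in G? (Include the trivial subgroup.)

26

Each element a generates a cyclic subgroup ⟨a⟩; distinct elements may generate the same one (a cyclic group of order d has φ(d) generators).
Cyclic subgroups by order — order 1: 1; order 2: 21; order 4: 1; order 5: 1; order 10: 1; order 20: 1.
Total: 26.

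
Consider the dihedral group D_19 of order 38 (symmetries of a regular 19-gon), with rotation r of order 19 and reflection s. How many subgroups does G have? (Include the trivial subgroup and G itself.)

|G| = 38, so by Lagrange every subgroup order divides 38. Divisors: 1, 2, 19, 38.
Subgroups by order — order 1: 1; order 2: 19; order 19: 1; order 38: 1.
Total: 1 + 19 + 1 + 1 = 22.

22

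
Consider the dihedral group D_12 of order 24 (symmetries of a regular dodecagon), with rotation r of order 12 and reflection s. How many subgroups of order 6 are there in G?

5

|G| = 24 and 6 | 24, so subgroups of order 6 are possible by Lagrange.
The subgroups of order 6 are: {e, r^2, r^4, r^6, r^8, r^10}; {e, r^4, r^8, r^2s, r^6s, r^10s}; {e, r^4, r^8, r^3s, r^7s, r^11s}; {e, r^4, r^8, s, r^4s, r^8s}; … (5 in all).
So G has 5 subgroups of order 6.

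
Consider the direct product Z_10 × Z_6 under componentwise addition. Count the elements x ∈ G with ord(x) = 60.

0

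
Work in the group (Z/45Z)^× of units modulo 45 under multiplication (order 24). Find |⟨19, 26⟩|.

4

|⟨19⟩| = 2 and |⟨26⟩| = 2, so |H| is a multiple of lcm(2, 2) = 2 and divides |G| = 24.
Closing under the operation: H = {1, 19, 26, 44}, so |H| = 4.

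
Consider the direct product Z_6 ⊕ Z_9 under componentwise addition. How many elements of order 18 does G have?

18

An element (a,b) has order lcm(ord(a), ord(b)); count pairs with lcm equal to 18.
Enumerating gives 18 such elements.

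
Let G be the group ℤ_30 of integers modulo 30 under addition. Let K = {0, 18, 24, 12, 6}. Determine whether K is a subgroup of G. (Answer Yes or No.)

|K| = 5 divides |G| = 30, consistent with Lagrange.
K contains the identity, every element's inverse is in K, and K is closed under +: it is a subgroup.
In fact K = ⟨18⟩.

Yes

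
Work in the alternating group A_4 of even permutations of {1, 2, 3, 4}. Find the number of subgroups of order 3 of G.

4

|G| = 12 and 3 | 12, so subgroups of order 3 are possible by Lagrange.
The subgroups of order 3 are: {e, (1 2 3), (1 3 2)}; {e, (1 2 4), (1 4 2)}; {e, (1 3 4), (1 4 3)}; {e, (2 3 4), (2 4 3)}.
So G has 4 subgroups of order 3.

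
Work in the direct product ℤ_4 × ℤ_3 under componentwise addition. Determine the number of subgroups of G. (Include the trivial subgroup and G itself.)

6

|G| = 12, so by Lagrange every subgroup order divides 12. Divisors: 1, 2, 3, 4, 6, 12.
Subgroups by order — order 1: 1; order 2: 1; order 3: 1; order 4: 1; order 6: 1; order 12: 1.
Total: 1 + 1 + 1 + 1 + 1 + 1 = 6.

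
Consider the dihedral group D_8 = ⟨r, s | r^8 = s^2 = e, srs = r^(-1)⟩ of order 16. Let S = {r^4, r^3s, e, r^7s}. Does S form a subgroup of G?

|S| = 4 divides |G| = 16, consistent with Lagrange.
S contains the identity, every element's inverse is in S, and S is closed under ·: it is a subgroup.

Yes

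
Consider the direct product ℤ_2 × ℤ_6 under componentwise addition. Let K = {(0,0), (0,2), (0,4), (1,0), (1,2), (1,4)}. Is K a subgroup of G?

Yes

|K| = 6 divides |G| = 12, consistent with Lagrange.
K contains the identity, every element's inverse is in K, and K is closed under +: it is a subgroup.
In fact K = ⟨(1,2)⟩.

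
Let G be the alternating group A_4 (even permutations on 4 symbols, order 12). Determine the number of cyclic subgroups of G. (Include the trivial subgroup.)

8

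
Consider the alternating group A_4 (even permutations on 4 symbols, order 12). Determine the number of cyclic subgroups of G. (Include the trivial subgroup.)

8

A cyclic subgroup of order d is generated by each of its φ(d) elements of order d, so the cyclic subgroups of order d number (#elements of order d)/φ(d).
Cyclic subgroups by order — order 1: 1; order 2: 3; order 3: 4.
Total: 8.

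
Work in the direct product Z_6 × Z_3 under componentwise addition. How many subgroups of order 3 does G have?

|G| = 18 and 3 | 18, so subgroups of order 3 are possible by Lagrange.
The subgroups of order 3 are: {(0,0), (0,1), (0,2)}; {(0,0), (2,0), (4,0)}; {(0,0), (2,1), (4,2)}; {(0,0), (2,2), (4,1)}.
So G has 4 subgroups of order 3.

4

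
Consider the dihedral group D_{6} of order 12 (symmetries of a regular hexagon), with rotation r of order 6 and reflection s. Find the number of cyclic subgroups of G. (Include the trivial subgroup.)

Each element a generates a cyclic subgroup ⟨a⟩; distinct elements may generate the same one (a cyclic group of order d has φ(d) generators).
Cyclic subgroups by order — order 1: 1; order 2: 7; order 3: 1; order 6: 1.
Total: 10.

10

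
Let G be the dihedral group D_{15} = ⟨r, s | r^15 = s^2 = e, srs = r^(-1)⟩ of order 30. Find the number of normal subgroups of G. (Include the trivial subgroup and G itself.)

5

G has 28 subgroups. Checking conjugation-invariance by order — order 1: 1/1 normal; order 2: 0/15 normal; order 3: 1/1 normal; order 5: 1/1 normal; order 6: 0/5 normal; order 10: 0/3 normal; order 15: 1/1 normal; order 30: 1/1 normal.
Total normal subgroups: 5.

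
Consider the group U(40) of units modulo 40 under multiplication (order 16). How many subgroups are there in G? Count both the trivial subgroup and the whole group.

|G| = 16, so by Lagrange every subgroup order divides 16. Divisors: 1, 2, 4, 8, 16.
Subgroups by order — order 1: 1; order 2: 7; order 4: 11; order 8: 7; order 16: 1.
Total: 1 + 7 + 11 + 7 + 1 = 27.

27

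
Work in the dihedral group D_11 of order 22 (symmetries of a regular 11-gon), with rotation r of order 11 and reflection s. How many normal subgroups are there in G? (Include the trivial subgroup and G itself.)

3

G has 14 subgroups. Checking conjugation-invariance by order — order 1: 1/1 normal; order 2: 0/11 normal; order 11: 1/1 normal; order 22: 1/1 normal.
Total normal subgroups: 3.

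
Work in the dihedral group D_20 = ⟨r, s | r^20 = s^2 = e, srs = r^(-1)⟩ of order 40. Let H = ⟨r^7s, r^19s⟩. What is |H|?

10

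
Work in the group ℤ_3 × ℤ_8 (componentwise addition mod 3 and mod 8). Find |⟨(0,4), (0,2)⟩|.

|⟨(0,4)⟩| = 2 and |⟨(0,2)⟩| = 4, so |H| is a multiple of lcm(2, 4) = 4 and divides |G| = 24.
Closing under the operation: H = {(0,0), (0,2), (0,4), (0,6)}, so |H| = 4.

4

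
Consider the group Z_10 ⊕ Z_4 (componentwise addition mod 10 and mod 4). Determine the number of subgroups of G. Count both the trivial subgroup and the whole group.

16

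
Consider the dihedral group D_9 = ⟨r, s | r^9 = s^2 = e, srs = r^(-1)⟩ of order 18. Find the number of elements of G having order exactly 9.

The elements of order 9 are: r, r^2, r^4, r^5, r^7, r^8.
That's 6.

6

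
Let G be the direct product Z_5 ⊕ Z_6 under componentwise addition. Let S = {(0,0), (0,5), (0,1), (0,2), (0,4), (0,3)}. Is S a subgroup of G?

|S| = 6 divides |G| = 30, consistent with Lagrange.
S contains the identity, every element's inverse is in S, and S is closed under +: it is a subgroup.
In fact S = ⟨(0,1)⟩.

Yes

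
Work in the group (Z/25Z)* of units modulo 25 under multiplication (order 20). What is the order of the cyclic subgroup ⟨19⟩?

Compute successive powers of 19 mod 25: 19, 11, 9, 21, 24, 6, 14, 16, …; 19^10 ≡ 1 (mod 25).
So |⟨19⟩| = 10.

10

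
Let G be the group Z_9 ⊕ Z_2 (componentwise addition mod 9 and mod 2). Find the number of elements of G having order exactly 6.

2

An element (a,b) has order lcm(ord(a), ord(b)); count pairs with lcm equal to 6.
Enumerating gives 2 such elements.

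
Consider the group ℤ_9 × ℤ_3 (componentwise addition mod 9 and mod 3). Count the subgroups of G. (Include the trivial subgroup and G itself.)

10

|G| = 27, so by Lagrange every subgroup order divides 27. Divisors: 1, 3, 9, 27.
Subgroups by order — order 1: 1; order 3: 4; order 9: 4; order 27: 1.
Total: 1 + 4 + 4 + 1 = 10.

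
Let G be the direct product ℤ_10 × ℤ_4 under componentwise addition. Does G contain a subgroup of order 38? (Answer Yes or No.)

No

38 does not divide |G| = 40, so by Lagrange no subgroup of order 38 exists.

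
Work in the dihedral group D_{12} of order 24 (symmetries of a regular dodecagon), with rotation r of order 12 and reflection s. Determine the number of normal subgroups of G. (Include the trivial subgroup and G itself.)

9

G has 34 subgroups. Checking conjugation-invariance by order — order 1: 1/1 normal; order 2: 1/13 normal; order 3: 1/1 normal; order 4: 1/7 normal; order 6: 1/5 normal; order 8: 0/3 normal; order 12: 3/3 normal; order 24: 1/1 normal.
Total normal subgroups: 9.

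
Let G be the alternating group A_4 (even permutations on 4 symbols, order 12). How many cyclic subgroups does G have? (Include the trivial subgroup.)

8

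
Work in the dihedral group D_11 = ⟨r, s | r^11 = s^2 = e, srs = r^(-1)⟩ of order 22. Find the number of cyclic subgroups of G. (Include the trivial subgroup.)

13

Each element a generates a cyclic subgroup ⟨a⟩; distinct elements may generate the same one (a cyclic group of order d has φ(d) generators).
Cyclic subgroups by order — order 1: 1; order 2: 11; order 11: 1.
Total: 13.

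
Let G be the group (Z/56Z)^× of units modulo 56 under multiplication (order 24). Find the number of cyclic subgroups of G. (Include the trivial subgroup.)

A cyclic subgroup of order d is generated by each of its φ(d) elements of order d, so the cyclic subgroups of order d number (#elements of order d)/φ(d).
Cyclic subgroups by order — order 1: 1; order 2: 7; order 3: 1; order 6: 7.
Total: 16.

16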